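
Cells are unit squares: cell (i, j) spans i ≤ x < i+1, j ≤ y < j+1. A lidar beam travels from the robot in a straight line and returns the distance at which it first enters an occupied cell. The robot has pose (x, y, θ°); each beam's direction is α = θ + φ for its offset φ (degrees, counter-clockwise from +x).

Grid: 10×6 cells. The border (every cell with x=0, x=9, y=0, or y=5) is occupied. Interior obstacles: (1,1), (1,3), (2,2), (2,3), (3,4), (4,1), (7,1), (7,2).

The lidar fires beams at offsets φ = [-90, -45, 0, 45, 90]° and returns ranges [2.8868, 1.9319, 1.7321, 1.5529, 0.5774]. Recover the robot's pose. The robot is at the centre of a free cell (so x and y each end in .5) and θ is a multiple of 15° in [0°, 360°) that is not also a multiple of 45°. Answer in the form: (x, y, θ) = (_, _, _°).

(x, y, θ) = (4.5, 2.5, 150°)

Enumerate (i+0.5, j+0.5, θ) over the 24 free cells and 16 admissible headings. For each, cast all 5 beams and compare to the given ranges.
  (1.5, 2.5, 345°): beam 1 = 0.5176 ≠ 2.8868 ✗
  (6.5, 4.5, 105°): beam 1 = 1.9319 ≠ 2.8868 ✗
  (3.5, 3.5, 285°): beam 1 = 0.5176 ≠ 2.8868 ✗
  (3.5, 1.5, 285°): beam 1 = 1.5529 ≠ 2.8868 ✗
  …
  (4.5, 2.5, 150°): r_1=2.8868, r_2=1.9319, r_3=1.7321, r_4=1.5529, r_5=0.5774 — all match ✓
Only this pose fits every beam.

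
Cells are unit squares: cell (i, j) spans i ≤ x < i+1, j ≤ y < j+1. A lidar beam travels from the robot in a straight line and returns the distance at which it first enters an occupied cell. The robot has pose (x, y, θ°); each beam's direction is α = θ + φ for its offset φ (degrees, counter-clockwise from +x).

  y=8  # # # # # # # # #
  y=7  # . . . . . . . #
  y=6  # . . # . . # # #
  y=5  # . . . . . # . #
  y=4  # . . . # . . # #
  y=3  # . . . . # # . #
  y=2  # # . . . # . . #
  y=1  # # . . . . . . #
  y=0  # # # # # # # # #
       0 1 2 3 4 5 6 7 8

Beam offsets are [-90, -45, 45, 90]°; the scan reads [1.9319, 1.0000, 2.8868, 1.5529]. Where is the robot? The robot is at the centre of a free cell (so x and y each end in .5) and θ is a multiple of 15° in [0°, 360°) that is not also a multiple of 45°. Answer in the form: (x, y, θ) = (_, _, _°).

Enumerate (i+0.5, j+0.5, θ) over the 38 free cells and 16 admissible headings. For each, cast all 4 beams and compare to the given ranges.
  (6.5, 1.5, 150°): beam 1 = 2.8868 ≠ 1.9319 ✗
  (7.5, 5.5, 285°): beam 1 = 0.5176 ≠ 1.9319 ✗
  (5.5, 4.5, 60°): beam 1 = 1.0000 ≠ 1.9319 ✗
  …
  (2.5, 5.5, 75°): r_1=1.9319, r_2=1.0000, r_3=2.8868, r_4=1.5529 — all match ✓
Only this pose fits every beam.

(x, y, θ) = (2.5, 5.5, 75°)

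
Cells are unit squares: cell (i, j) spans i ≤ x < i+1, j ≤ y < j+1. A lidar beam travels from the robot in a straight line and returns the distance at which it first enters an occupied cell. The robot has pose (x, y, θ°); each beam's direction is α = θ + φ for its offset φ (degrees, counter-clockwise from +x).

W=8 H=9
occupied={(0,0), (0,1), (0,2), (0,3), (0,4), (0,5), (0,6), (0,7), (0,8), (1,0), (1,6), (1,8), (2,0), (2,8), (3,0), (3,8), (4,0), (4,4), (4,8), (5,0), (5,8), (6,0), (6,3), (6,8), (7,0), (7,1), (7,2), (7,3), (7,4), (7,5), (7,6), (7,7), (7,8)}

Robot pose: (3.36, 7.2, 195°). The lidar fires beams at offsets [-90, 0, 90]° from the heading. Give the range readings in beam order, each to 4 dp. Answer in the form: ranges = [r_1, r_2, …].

ranges = [0.8282, 1.4080, 2.4728]

beam 1: φ=-90°, α=105°
  direction (-0.2588, 0.9659); cell (3,7); t to first gridline: x 1.3909, y 0.8282 (then +3.8637 / +1.0353)
    (3,8) via y @ 0.8282  # hit
  → r_1 = 0.8282
beam 2: φ=0°, α=195°
  direction (-0.9659, -0.2588); cell (3,7); t to first gridline: x 0.3727, y 0.7727 (then +1.0353 / +3.8637)
    (2,7) via x @ 0.3727
    (2,6) via y @ 0.7727
    (1,6) via x @ 1.4080  # hit
  → r_2 = 1.4080
beam 3: φ=90°, α=285°
  direction (0.2588, -0.9659); cell (3,7); t to first gridline: x 2.4728, y 0.2071 (then +3.8637 / +1.0353)
    (3,6) via y @ 0.2071
    (3,5) via y @ 1.2423
    (3,4) via y @ 2.2776
    (4,4) via x @ 2.4728  # hit
  → r_3 = 2.4728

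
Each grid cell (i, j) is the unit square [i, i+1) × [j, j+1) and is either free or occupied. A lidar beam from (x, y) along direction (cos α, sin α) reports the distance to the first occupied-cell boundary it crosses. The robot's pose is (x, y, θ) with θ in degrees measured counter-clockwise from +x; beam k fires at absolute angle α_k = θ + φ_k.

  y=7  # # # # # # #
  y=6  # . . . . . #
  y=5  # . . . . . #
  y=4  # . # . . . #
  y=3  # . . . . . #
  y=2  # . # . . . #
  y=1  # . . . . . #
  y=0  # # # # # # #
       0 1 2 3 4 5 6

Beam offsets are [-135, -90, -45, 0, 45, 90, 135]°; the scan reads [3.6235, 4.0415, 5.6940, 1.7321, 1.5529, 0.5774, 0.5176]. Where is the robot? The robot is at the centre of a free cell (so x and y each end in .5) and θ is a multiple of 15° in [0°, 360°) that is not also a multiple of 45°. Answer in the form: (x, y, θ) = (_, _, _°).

Enumerate (i+0.5, j+0.5, θ) over the 28 free cells and 16 admissible headings. For each, cast all 7 beams and compare to the given ranges.
  (3.5, 1.5, 150°): beam 1 = 2.5882 ≠ 3.6235 ✗
  (5.5, 5.5, 255°): beam 1 = 1.7321 ≠ 3.6235 ✗
  (5.5, 2.5, 240°): beam 1 = 4.6587 ≠ 3.6235 ✗
  (1.5, 5.5, 30°): beam 1 = 1.9319 ≠ 3.6235 ✗
  …
  (4.5, 6.5, 330°): r_1=3.6235, r_2=4.0415, r_3=5.6940, r_4=1.7321, r_5=1.5529, r_6=0.5774, r_7=0.5176 — all match ✓
No second candidate reproduces the full scan.

(x, y, θ) = (4.5, 6.5, 330°)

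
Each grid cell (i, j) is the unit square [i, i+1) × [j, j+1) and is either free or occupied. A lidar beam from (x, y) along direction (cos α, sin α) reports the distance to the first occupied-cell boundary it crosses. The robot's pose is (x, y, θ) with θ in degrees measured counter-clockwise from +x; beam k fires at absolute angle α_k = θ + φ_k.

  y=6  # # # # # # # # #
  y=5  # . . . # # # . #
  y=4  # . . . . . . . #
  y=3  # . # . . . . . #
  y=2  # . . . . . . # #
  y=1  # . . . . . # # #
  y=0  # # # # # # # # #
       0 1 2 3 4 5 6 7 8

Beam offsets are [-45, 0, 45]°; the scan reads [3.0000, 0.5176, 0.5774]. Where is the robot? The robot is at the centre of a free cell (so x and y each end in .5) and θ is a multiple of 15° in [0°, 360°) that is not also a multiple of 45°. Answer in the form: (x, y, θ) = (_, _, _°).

Candidates: 28 free-cell centres × 16 headings = 448 poses. Raycast each; keep the one whose scan matches to 4 dp.
  (6.5, 2.5, 75°): beam 1 = 0.5774 ≠ 3.0000 ✗
  (1.5, 5.5, 30°): beam 1 = 6.7293 ≠ 3.0000 ✗
  (1.5, 3.5, 240°): beam 1 = 0.5176 ≠ 3.0000 ✗
  (5.5, 3.5, 30°): beam 1 = 1.9319 ≠ 3.0000 ✗
  …
  (6.5, 2.5, 255°): r_1=3.0000, r_2=0.5176, r_3=0.5774 — all match ✓
No second candidate reproduces the full scan.

(x, y, θ) = (6.5, 2.5, 255°)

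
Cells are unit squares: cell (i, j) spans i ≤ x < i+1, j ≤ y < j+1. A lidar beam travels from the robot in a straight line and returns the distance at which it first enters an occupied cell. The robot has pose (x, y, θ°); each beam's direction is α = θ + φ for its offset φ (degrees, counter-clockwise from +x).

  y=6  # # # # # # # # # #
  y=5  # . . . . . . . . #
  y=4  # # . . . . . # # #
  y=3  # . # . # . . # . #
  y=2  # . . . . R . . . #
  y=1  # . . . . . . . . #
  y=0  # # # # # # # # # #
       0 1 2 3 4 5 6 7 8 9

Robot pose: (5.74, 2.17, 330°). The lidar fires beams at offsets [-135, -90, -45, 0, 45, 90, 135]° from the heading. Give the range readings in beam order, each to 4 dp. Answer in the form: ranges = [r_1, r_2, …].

beam 1: φ=-135°, α=195°
  d=(-0.9659,-0.2588)  start (5,2)  tX=0.7661 tY=0.6568  stride 1/|dx|=1.0353 1/|dy|=3.8637
    cross y-line → (5,1), t=0.6568
    cross x-line → (4,1), t=0.7661
    cross x-line → (3,1), t=1.8014
    cross x-line → (2,1), t=2.8367
    cross x-line → (1,1), t=3.8719
    cross y-line → (1,0), t=4.5205 (wall)
  → r_1 = 4.5205
beam 2: φ=-90°, α=240°
  d=(-0.5000,-0.8660)  start (5,2)  tX=1.4800 tY=0.1963  stride 1/|dx|=2.0000 1/|dy|=1.1547
    cross y-line → (5,1), t=0.1963
    cross y-line → (5,0), t=1.3510 (wall)
  → r_2 = 1.3510
beam 3: φ=-45°, α=285°
  d=(0.2588,-0.9659)  start (5,2)  tX=1.0046 tY=0.1760  stride 1/|dx|=3.8637 1/|dy|=1.0353
    cross y-line → (5,1), t=0.1760
    cross x-line → (6,1), t=1.0046
    cross y-line → (6,0), t=1.2113 (wall)
  → r_3 = 1.2113
beam 4: φ=0°, α=330°
  d=(0.8660,-0.5000)  start (5,2)  tX=0.3002 tY=0.3400  stride 1/|dx|=1.1547 1/|dy|=2.0000
    cross x-line → (6,2), t=0.3002
    cross y-line → (6,1), t=0.3400
    cross x-line → (7,1), t=1.4549
    cross y-line → (7,0), t=2.3400 (wall)
  → r_4 = 2.3400
beam 5: φ=45°, α=15°
  d=(0.9659,0.2588)  start (5,2)  tX=0.2692 tY=3.2069  stride 1/|dx|=1.0353 1/|dy|=3.8637
    cross x-line → (6,2), t=0.2692
    cross x-line → (7,2), t=1.3044
    cross x-line → (8,2), t=2.3397
    cross y-line → (8,3), t=3.2069
    cross x-line → (9,3), t=3.3750 (wall)
  → r_5 = 3.3750
beam 6: φ=90°, α=60°
  d=(0.5000,0.8660)  start (5,2)  tX=0.5200 tY=0.9584  stride 1/|dx|=2.0000 1/|dy|=1.1547
    cross x-line → (6,2), t=0.5200
    cross y-line → (6,3), t=0.9584
    cross y-line → (6,4), t=2.1131
    cross x-line → (7,4), t=2.5200 (wall)
  → r_6 = 2.5200
beam 7: φ=135°, α=105°
  d=(-0.2588,0.9659)  start (5,2)  tX=2.8591 tY=0.8593  stride 1/|dx|=3.8637 1/|dy|=1.0353
    cross y-line → (5,3), t=0.8593
    cross y-line → (5,4), t=1.8946
    cross x-line → (4,4), t=2.8591
    cross y-line → (4,5), t=2.9298
    cross y-line → (4,6), t=3.9651 (wall)
  → r_7 = 3.9651

ranges = [4.5205, 1.3510, 1.2113, 2.3400, 3.3750, 2.5200, 3.9651]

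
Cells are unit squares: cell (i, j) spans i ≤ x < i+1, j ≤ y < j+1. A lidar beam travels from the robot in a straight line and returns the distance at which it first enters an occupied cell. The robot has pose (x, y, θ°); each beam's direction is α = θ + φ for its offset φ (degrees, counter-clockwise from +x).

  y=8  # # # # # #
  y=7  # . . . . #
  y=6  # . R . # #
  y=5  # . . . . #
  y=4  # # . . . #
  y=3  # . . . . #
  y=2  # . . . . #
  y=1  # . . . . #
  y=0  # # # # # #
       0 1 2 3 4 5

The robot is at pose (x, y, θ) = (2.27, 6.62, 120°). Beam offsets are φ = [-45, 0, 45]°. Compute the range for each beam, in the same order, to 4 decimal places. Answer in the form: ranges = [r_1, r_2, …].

ranges = [1.4287, 1.5935, 1.3148]

beam 1: φ=-45°, α=75°
  dir = (cos 75°, sin 75°) = (0.2588, 0.9659); from cell (2,6)
  next x-line at t=2.8205, next y-line at t=0.3934; Δt_x=3.8637, Δt_y=1.0353
    y: enter (2,7) at t=0.3934
    y: enter (2,8) at t=1.4287 ← occupied
  → r_1 = 1.4287
beam 2: φ=0°, α=120°
  dir = (cos 120°, sin 120°) = (-0.5000, 0.8660); from cell (2,6)
  next x-line at t=0.5400, next y-line at t=0.4388; Δt_x=2.0000, Δt_y=1.1547
    y: enter (2,7) at t=0.4388
    x: enter (1,7) at t=0.5400
    y: enter (1,8) at t=1.5935 ← occupied
  → r_2 = 1.5935
beam 3: φ=45°, α=165°
  dir = (cos 165°, sin 165°) = (-0.9659, 0.2588); from cell (2,6)
  next x-line at t=0.2795, next y-line at t=1.4682; Δt_x=1.0353, Δt_y=3.8637
    x: enter (1,6) at t=0.2795
    x: enter (0,6) at t=1.3148 ← occupied
  → r_3 = 1.3148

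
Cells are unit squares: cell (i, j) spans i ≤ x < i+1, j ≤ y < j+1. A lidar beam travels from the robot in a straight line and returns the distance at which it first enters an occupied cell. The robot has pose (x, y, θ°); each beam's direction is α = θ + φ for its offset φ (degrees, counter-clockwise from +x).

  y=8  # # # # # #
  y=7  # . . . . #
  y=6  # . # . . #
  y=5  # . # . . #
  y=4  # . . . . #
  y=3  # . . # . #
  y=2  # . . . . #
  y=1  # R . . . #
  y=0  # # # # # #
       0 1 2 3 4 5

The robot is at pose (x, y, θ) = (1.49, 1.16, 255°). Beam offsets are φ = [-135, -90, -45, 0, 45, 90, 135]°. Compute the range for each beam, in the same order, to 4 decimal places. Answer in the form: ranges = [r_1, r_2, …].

ranges = [0.9800, 0.5073, 0.3200, 0.1656, 0.1848, 0.6182, 4.0530]

beam 1: φ=-135°, α=120°
  dir = (cos 120°, sin 120°) = (-0.5000, 0.8660); from cell (1,1)
  next x-line at t=0.9800, next y-line at t=0.9699; Δt_x=2.0000, Δt_y=1.1547
    y: enter (1,2) at t=0.9699
    x: enter (0,2) at t=0.9800 ← occupied
  → r_1 = 0.9800
beam 2: φ=-90°, α=165°
  dir = (cos 165°, sin 165°) = (-0.9659, 0.2588); from cell (1,1)
  next x-line at t=0.5073, next y-line at t=3.2455; Δt_x=1.0353, Δt_y=3.8637
    x: enter (0,1) at t=0.5073 ← occupied
  → r_2 = 0.5073
beam 3: φ=-45°, α=210°
  dir = (cos 210°, sin 210°) = (-0.8660, -0.5000); from cell (1,1)
  next x-line at t=0.5658, next y-line at t=0.3200; Δt_x=1.1547, Δt_y=2.0000
    y: enter (1,0) at t=0.3200 ← occupied
  → r_3 = 0.3200
beam 4: φ=0°, α=255°
  dir = (cos 255°, sin 255°) = (-0.2588, -0.9659); from cell (1,1)
  next x-line at t=1.8932, next y-line at t=0.1656; Δt_x=3.8637, Δt_y=1.0353
    y: enter (1,0) at t=0.1656 ← occupied
  → r_4 = 0.1656
beam 5: φ=45°, α=300°
  dir = (cos 300°, sin 300°) = (0.5000, -0.8660); from cell (1,1)
  next x-line at t=1.0200, next y-line at t=0.1848; Δt_x=2.0000, Δt_y=1.1547
    y: enter (1,0) at t=0.1848 ← occupied
  → r_5 = 0.1848
beam 6: φ=90°, α=345°
  dir = (cos 345°, sin 345°) = (0.9659, -0.2588); from cell (1,1)
  next x-line at t=0.5280, next y-line at t=0.6182; Δt_x=1.0353, Δt_y=3.8637
    x: enter (2,1) at t=0.5280
    y: enter (2,0) at t=0.6182 ← occupied
  → r_6 = 0.6182
beam 7: φ=135°, α=30°
  dir = (cos 30°, sin 30°) = (0.8660, 0.5000); from cell (1,1)
  next x-line at t=0.5889, next y-line at t=1.6800; Δt_x=1.1547, Δt_y=2.0000
    x: enter (2,1) at t=0.5889
    y: enter (2,2) at t=1.6800
    x: enter (3,2) at t=1.7436
    x: enter (4,2) at t=2.8983
    y: enter (4,3) at t=3.6800
    x: enter (5,3) at t=4.0530 ← occupied
  → r_7 = 4.0530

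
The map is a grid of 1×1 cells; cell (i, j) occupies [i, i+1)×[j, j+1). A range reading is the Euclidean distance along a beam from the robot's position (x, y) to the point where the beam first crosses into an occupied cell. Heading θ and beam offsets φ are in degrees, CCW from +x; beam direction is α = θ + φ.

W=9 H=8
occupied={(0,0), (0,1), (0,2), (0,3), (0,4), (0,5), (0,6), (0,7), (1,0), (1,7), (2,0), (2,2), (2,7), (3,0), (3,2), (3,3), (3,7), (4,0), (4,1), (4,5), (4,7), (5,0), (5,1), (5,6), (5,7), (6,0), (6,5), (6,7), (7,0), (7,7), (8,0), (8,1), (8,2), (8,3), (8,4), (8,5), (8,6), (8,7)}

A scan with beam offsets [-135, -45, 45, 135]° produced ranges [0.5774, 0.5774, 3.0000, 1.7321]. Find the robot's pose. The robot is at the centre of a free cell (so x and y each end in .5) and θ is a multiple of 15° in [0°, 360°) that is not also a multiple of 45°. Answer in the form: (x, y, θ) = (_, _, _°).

(x, y, θ) = (2.5, 3.5, 75°)

The pose lattice has 34·16 = 544 candidates. Test each by forward raycasting.
  (6.5, 3.5, 150°): beam 1 = 1.5529 ≠ 0.5774 ✗
  (2.5, 3.5, 30°): beam 1 = 0.5176 ≠ 0.5774 ✗
  (3.5, 4.5, 120°): beam 1 = 4.6587 ≠ 0.5774 ✗
  …
  (2.5, 3.5, 75°): r_1=0.5774, r_2=0.5774, r_3=3.0000, r_4=1.7321 — all match ✓
Only this pose fits every beam.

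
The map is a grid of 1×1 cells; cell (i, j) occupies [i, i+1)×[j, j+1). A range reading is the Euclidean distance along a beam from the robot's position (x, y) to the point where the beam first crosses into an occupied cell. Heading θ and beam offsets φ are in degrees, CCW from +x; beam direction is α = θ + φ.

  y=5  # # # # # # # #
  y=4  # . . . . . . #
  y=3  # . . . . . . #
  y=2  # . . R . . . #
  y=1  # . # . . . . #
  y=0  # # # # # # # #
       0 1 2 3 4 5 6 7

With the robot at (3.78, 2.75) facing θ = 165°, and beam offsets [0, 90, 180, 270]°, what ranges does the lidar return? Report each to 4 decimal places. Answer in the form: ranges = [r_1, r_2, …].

ranges = [2.8781, 1.8117, 3.3336, 2.3294]

beam 1: φ=0°, α=165°
  cosα=-0.9659 sinα=0.2588 | (3,2) | tMaxX 0.8075 tMaxY 0.9659 | tΔX 1.0353 tΔY 3.8637
    t=0.8075 [x] (2,2)
    t=0.9659 [y] (2,3)
    t=1.8428 [x] (1,3)
    t=2.8781 [x] (0,3) — stop
  → r_1 = 2.8781
beam 2: φ=90°, α=255°
  cosα=-0.2588 sinα=-0.9659 | (3,2) | tMaxX 3.0137 tMaxY 0.7765 | tΔX 3.8637 tΔY 1.0353
    t=0.7765 [y] (3,1)
    t=1.8117 [y] (3,0) — stop
  → r_2 = 1.8117
beam 3: φ=180°, α=345°
  cosα=0.9659 sinα=-0.2588 | (3,2) | tMaxX 0.2278 tMaxY 2.8978 | tΔX 1.0353 tΔY 3.8637
    t=0.2278 [x] (4,2)
    t=1.2630 [x] (5,2)
    t=2.2983 [x] (6,2)
    t=2.8978 [y] (6,1)
    t=3.3336 [x] (7,1) — stop
  → r_3 = 3.3336
beam 4: φ=270°, α=75°
  cosα=0.2588 sinα=0.9659 | (3,2) | tMaxX 0.8500 tMaxY 0.2588 | tΔX 3.8637 tΔY 1.0353
    t=0.2588 [y] (3,3)
    t=0.8500 [x] (4,3)
    t=1.2941 [y] (4,4)
    t=2.3294 [y] (4,5) — stop
  → r_4 = 2.3294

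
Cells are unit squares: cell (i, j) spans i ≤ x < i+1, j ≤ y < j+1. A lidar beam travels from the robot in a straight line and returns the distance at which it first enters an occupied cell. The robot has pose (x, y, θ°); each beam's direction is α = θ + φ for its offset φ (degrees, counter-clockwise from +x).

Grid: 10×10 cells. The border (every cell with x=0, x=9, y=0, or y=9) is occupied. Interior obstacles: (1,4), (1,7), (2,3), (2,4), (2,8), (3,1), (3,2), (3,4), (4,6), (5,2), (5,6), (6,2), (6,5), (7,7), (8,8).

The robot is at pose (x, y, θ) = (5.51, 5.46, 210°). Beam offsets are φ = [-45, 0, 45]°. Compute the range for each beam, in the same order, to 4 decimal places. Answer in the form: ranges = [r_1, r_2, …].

ranges = [4.6691, 1.7436, 4.6173]

beam 1: φ=-45°, α=165°
  cosα=-0.9659 sinα=0.2588 | (5,5) | tMaxX 0.5280 tMaxY 2.0864 | tΔX 1.0353 tΔY 3.8637
    t=0.5280 [x] (4,5)
    t=1.5633 [x] (3,5)
    t=2.0864 [y] (3,6)
    t=2.5985 [x] (2,6)
    t=3.6338 [x] (1,6)
    t=4.6691 [x] (0,6) — stop
  → r_1 = 4.6691
beam 2: φ=0°, α=210°
  cosα=-0.8660 sinα=-0.5000 | (5,5) | tMaxX 0.5889 tMaxY 0.9200 | tΔX 1.1547 tΔY 2.0000
    t=0.5889 [x] (4,5)
    t=0.9200 [y] (4,4)
    t=1.7436 [x] (3,4) — stop
  → r_2 = 1.7436
beam 3: φ=45°, α=255°
  cosα=-0.2588 sinα=-0.9659 | (5,5) | tMaxX 1.9705 tMaxY 0.4762 | tΔX 3.8637 tΔY 1.0353
    t=0.4762 [y] (5,4)
    t=1.5115 [y] (5,3)
    t=1.9705 [x] (4,3)
    t=2.5468 [y] (4,2)
    t=3.5821 [y] (4,1)
    t=4.6173 [y] (4,0) — stop
  → r_3 = 4.6173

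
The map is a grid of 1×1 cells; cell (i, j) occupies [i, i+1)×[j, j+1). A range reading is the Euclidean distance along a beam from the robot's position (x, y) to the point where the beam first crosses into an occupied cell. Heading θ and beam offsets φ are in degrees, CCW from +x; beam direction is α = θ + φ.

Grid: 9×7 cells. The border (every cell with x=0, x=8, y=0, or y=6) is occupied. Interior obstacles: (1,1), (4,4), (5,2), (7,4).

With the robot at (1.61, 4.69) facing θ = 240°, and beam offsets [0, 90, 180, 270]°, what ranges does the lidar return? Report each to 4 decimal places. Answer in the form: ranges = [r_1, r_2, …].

ranges = [1.2200, 3.9144, 1.5127, 0.7044]

beam 1: φ=0°, α=240°
  direction (-0.5000, -0.8660); cell (1,4); t to first gridline: x 1.2200, y 0.7967 (then +2.0000 / +1.1547)
    (1,3) via y @ 0.7967
    (0,3) via x @ 1.2200  # hit
  → r_1 = 1.2200
beam 2: φ=90°, α=330°
  direction (0.8660, -0.5000); cell (1,4); t to first gridline: x 0.4503, y 1.3800 (then +1.1547 / +2.0000)
    (2,4) via x @ 0.4503
    (2,3) via y @ 1.3800
    (3,3) via x @ 1.6050
    (4,3) via x @ 2.7597
    (4,2) via y @ 3.3800
    (5,2) via x @ 3.9144  # hit
  → r_2 = 3.9144
beam 3: φ=180°, α=60°
  direction (0.5000, 0.8660); cell (1,4); t to first gridline: x 0.7800, y 0.3580 (then +2.0000 / +1.1547)
    (1,5) via y @ 0.3580
    (2,5) via x @ 0.7800
    (2,6) via y @ 1.5127  # hit
  → r_3 = 1.5127
beam 4: φ=270°, α=150°
  direction (-0.8660, 0.5000); cell (1,4); t to first gridline: x 0.7044, y 0.6200 (then +1.1547 / +2.0000)
    (1,5) via y @ 0.6200
    (0,5) via x @ 0.7044  # hit
  → r_4 = 0.7044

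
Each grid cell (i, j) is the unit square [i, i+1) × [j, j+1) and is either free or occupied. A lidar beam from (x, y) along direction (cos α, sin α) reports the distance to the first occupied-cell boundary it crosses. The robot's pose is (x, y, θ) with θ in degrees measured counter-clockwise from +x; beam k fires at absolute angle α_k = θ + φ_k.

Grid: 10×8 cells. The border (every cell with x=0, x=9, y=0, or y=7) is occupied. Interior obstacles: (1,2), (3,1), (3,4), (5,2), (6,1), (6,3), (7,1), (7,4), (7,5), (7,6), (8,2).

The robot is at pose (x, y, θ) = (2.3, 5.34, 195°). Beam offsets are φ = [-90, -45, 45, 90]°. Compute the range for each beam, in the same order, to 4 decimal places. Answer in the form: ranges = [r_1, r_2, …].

beam 1: φ=-90°, α=105°
  direction (-0.2588, 0.9659); cell (2,5); t to first gridline: x 1.1591, y 0.6833 (then +3.8637 / +1.0353)
    (2,6) via y @ 0.6833
    (1,6) via x @ 1.1591
    (1,7) via y @ 1.7186  # hit
  → r_1 = 1.7186
beam 2: φ=-45°, α=150°
  direction (-0.8660, 0.5000); cell (2,5); t to first gridline: x 0.3464, y 1.3200 (then +1.1547 / +2.0000)
    (1,5) via x @ 0.3464
    (1,6) via y @ 1.3200
    (0,6) via x @ 1.5011  # hit
  → r_2 = 1.5011
beam 3: φ=45°, α=240°
  direction (-0.5000, -0.8660); cell (2,5); t to first gridline: x 0.6000, y 0.3926 (then +2.0000 / +1.1547)
    (2,4) via y @ 0.3926
    (1,4) via x @ 0.6000
    (1,3) via y @ 1.5473
    (0,3) via x @ 2.6000  # hit
  → r_3 = 2.6000
beam 4: φ=90°, α=285°
  direction (0.2588, -0.9659); cell (2,5); t to first gridline: x 2.7046, y 0.3520 (then +3.8637 / +1.0353)
    (2,4) via y @ 0.3520
    (2,3) via y @ 1.3873
    (2,2) via y @ 2.4225
    (3,2) via x @ 2.7046
    (3,1) via y @ 3.4578  # hit
  → r_4 = 3.4578

ranges = [1.7186, 1.5011, 2.6000, 3.4578]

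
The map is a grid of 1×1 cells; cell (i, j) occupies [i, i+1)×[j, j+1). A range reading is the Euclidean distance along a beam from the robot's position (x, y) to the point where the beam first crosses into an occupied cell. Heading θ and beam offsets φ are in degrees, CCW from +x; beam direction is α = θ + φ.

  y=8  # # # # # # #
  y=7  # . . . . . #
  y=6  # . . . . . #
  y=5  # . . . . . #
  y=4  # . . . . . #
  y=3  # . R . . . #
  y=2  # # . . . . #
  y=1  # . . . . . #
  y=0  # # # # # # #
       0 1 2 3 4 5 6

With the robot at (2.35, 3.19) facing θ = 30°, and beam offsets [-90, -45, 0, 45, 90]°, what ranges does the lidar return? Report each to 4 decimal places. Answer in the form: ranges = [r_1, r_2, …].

ranges = [2.5288, 3.7788, 4.2147, 4.9797, 2.7000]

beam 1: φ=-90°, α=300°
  direction (0.5000, -0.8660); cell (2,3); t to first gridline: x 1.3000, y 0.2194 (then +2.0000 / +1.1547)
    (2,2) via y @ 0.2194
    (3,2) via x @ 1.3000
    (3,1) via y @ 1.3741
    (3,0) via y @ 2.5288  # hit
  → r_1 = 2.5288
beam 2: φ=-45°, α=345°
  direction (0.9659, -0.2588); cell (2,3); t to first gridline: x 0.6729, y 0.7341 (then +1.0353 / +3.8637)
    (3,3) via x @ 0.6729
    (3,2) via y @ 0.7341
    (4,2) via x @ 1.7082
    (5,2) via x @ 2.7435
    (6,2) via x @ 3.7788  # hit
  → r_2 = 3.7788
beam 3: φ=0°, α=30°
  direction (0.8660, 0.5000); cell (2,3); t to first gridline: x 0.7506, y 1.6200 (then +1.1547 / +2.0000)
    (3,3) via x @ 0.7506
    (3,4) via y @ 1.6200
    (4,4) via x @ 1.9053
    (5,4) via x @ 3.0600
    (5,5) via y @ 3.6200
    (6,5) via x @ 4.2147  # hit
  → r_3 = 4.2147
beam 4: φ=45°, α=75°
  direction (0.2588, 0.9659); cell (2,3); t to first gridline: x 2.5114, y 0.8386 (then +3.8637 / +1.0353)
    (2,4) via y @ 0.8386
    (2,5) via y @ 1.8738
    (3,5) via x @ 2.5114
    (3,6) via y @ 2.9091
    (3,7) via y @ 3.9444
    (3,8) via y @ 4.9797  # hit
  → r_4 = 4.9797
beam 5: φ=90°, α=120°
  direction (-0.5000, 0.8660); cell (2,3); t to first gridline: x 0.7000, y 0.9353 (then +2.0000 / +1.1547)
    (1,3) via x @ 0.7000
    (1,4) via y @ 0.9353
    (1,5) via y @ 2.0900
    (0,5) via x @ 2.7000  # hit
  → r_5 = 2.7000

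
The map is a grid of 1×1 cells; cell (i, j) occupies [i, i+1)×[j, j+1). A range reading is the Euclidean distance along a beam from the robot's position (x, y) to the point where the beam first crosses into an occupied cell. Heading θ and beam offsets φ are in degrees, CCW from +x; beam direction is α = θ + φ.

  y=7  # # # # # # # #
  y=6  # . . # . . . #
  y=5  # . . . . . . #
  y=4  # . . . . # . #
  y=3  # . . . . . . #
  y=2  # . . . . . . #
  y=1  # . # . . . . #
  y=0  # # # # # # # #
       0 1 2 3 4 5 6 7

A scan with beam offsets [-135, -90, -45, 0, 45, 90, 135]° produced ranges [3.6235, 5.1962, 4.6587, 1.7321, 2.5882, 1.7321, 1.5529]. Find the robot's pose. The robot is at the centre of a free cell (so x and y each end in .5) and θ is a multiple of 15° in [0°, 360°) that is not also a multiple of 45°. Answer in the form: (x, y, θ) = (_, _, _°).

Enumerate (i+0.5, j+0.5, θ) over the 33 free cells and 16 admissible headings. For each, cast all 7 beams and compare to the given ranges.
  (2.5, 3.5, 300°): beam 1 = 1.5529 ≠ 3.6235 ✗
  (6.5, 1.5, 15°): beam 1 = 0.5774 ≠ 3.6235 ✗
  (6.5, 3.5, 195°): beam 1 = 1.0000 ≠ 3.6235 ✗
  (3.5, 3.5, 330°): beam 1 = 2.5882 ≠ 3.6235 ✗
  …
  (2.5, 4.5, 60°): r_1=3.6235, r_2=5.1962, r_3=4.6587, r_4=1.7321, r_5=2.5882, r_6=1.7321, r_7=1.5529 — all match ✓
No second candidate reproduces the full scan.

(x, y, θ) = (2.5, 4.5, 60°)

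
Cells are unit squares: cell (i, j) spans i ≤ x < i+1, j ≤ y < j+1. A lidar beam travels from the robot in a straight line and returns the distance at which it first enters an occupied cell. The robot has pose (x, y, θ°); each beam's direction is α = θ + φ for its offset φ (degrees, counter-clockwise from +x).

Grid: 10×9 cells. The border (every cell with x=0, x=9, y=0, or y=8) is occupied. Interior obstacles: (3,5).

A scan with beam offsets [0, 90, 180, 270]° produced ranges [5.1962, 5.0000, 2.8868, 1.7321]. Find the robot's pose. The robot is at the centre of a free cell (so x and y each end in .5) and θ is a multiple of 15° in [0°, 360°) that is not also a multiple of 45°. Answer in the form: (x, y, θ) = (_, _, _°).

(x, y, θ) = (7.5, 3.5, 120°)

Enumerate (i+0.5, j+0.5, θ) over the 55 free cells and 16 admissible headings. For each, cast all 4 beams and compare to the given ranges.
  (3.5, 2.5, 285°): beam 1 = 1.5529 ≠ 5.1962 ✗
  (8.5, 2.5, 210°): beam 1 = 3.0000 ≠ 5.1962 ✗
  (7.5, 6.5, 60°): beam 1 = 1.7321 ≠ 5.1962 ✗
  (6.5, 3.5, 120°): beam 4 = 2.8868 ≠ 1.7321 ✗
  …
  (7.5, 3.5, 120°): r_1=5.1962, r_2=5.0000, r_3=2.8868, r_4=1.7321 — all match ✓
Unique over the lattice → pose = (7.5, 3.5, 120°).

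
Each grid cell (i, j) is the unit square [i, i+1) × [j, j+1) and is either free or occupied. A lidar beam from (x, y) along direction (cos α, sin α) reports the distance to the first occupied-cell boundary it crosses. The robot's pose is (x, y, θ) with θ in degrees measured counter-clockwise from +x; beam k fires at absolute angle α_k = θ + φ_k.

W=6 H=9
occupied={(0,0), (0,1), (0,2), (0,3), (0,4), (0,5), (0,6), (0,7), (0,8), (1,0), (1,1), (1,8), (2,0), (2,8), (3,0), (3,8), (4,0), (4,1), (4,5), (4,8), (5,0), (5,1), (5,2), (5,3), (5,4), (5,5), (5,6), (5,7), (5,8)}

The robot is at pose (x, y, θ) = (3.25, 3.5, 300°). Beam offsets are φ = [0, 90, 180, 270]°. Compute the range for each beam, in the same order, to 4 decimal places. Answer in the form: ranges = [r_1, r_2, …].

beam 1: φ=0°, α=300°
  d=(0.5000,-0.8660)  start (3,3)  tX=1.5000 tY=0.5774  stride 1/|dx|=2.0000 1/|dy|=1.1547
    cross y-line → (3,2), t=0.5774
    cross x-line → (4,2), t=1.5000
    cross y-line → (4,1), t=1.7321 (wall)
  → r_1 = 1.7321
beam 2: φ=90°, α=30°
  d=(0.8660,0.5000)  start (3,3)  tX=0.8660 tY=1.0000  stride 1/|dx|=1.1547 1/|dy|=2.0000
    cross x-line → (4,3), t=0.8660
    cross y-line → (4,4), t=1.0000
    cross x-line → (5,4), t=2.0207 (wall)
  → r_2 = 2.0207
beam 3: φ=180°, α=120°
  d=(-0.5000,0.8660)  start (3,3)  tX=0.5000 tY=0.5774  stride 1/|dx|=2.0000 1/|dy|=1.1547
    cross x-line → (2,3), t=0.5000
    cross y-line → (2,4), t=0.5774
    cross y-line → (2,5), t=1.7321
    cross x-line → (1,5), t=2.5000
    cross y-line → (1,6), t=2.8868
    cross y-line → (1,7), t=4.0415
    cross x-line → (0,7), t=4.5000 (wall)
  → r_3 = 4.5000
beam 4: φ=270°, α=210°
  d=(-0.8660,-0.5000)  start (3,3)  tX=0.2887 tY=1.0000  stride 1/|dx|=1.1547 1/|dy|=2.0000
    cross x-line → (2,3), t=0.2887
    cross y-line → (2,2), t=1.0000
    cross x-line → (1,2), t=1.4434
    cross x-line → (0,2), t=2.5981 (wall)
  → r_4 = 2.5981

ranges = [1.7321, 2.0207, 4.5000, 2.5981]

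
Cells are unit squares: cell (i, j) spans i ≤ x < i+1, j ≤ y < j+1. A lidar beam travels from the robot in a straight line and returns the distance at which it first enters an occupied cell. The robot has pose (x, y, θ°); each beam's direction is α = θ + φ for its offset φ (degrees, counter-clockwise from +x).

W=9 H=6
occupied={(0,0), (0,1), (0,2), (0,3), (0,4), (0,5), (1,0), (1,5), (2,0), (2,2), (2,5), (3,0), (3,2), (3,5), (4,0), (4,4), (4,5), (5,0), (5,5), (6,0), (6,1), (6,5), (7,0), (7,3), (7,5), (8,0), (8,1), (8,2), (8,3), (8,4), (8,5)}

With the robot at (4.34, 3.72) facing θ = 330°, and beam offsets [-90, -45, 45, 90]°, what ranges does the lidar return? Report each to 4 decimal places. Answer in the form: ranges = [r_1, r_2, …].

ranges = [0.8314, 2.8160, 3.7891, 0.3233]

beam 1: φ=-90°, α=240°
  d=(-0.5000,-0.8660)  start (4,3)  tX=0.6800 tY=0.8314  stride 1/|dx|=2.0000 1/|dy|=1.1547
    cross x-line → (3,3), t=0.6800
    cross y-line → (3,2), t=0.8314 (wall)
  → r_1 = 0.8314
beam 2: φ=-45°, α=285°
  d=(0.2588,-0.9659)  start (4,3)  tX=2.5500 tY=0.7454  stride 1/|dx|=3.8637 1/|dy|=1.0353
    cross y-line → (4,2), t=0.7454
    cross y-line → (4,1), t=1.7807
    cross x-line → (5,1), t=2.5500
    cross y-line → (5,0), t=2.8160 (wall)
  → r_2 = 2.8160
beam 3: φ=45°, α=15°
  d=(0.9659,0.2588)  start (4,3)  tX=0.6833 tY=1.0818  stride 1/|dx|=1.0353 1/|dy|=3.8637
    cross x-line → (5,3), t=0.6833
    cross y-line → (5,4), t=1.0818
    cross x-line → (6,4), t=1.7186
    cross x-line → (7,4), t=2.7538
    cross x-line → (8,4), t=3.7891 (wall)
  → r_3 = 3.7891
beam 4: φ=90°, α=60°
  d=(0.5000,0.8660)  start (4,3)  tX=1.3200 tY=0.3233  stride 1/|dx|=2.0000 1/|dy|=1.1547
    cross y-line → (4,4), t=0.3233 (wall)
  → r_4 = 0.3233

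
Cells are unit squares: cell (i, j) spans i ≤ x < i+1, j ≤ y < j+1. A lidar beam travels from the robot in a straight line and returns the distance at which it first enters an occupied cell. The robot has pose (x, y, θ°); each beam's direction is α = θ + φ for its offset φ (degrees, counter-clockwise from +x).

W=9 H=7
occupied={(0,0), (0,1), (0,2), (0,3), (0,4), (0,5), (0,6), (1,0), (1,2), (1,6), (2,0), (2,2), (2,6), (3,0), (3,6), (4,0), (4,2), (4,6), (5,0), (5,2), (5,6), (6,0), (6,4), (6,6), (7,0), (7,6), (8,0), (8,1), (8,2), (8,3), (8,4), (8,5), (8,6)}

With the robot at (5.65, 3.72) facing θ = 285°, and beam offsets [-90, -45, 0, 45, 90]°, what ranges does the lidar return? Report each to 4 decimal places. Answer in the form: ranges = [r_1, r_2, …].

beam 1: φ=-90°, α=195°
  direction (-0.9659, -0.2588); cell (5,3); t to first gridline: x 0.6729, y 2.7819 (then +1.0353 / +3.8637)
    (4,3) via x @ 0.6729
    (3,3) via x @ 1.7082
    (2,3) via x @ 2.7435
    (2,2) via y @ 2.7819  # hit
  → r_1 = 2.7819
beam 2: φ=-45°, α=240°
  direction (-0.5000, -0.8660); cell (5,3); t to first gridline: x 1.3000, y 0.8314 (then +2.0000 / +1.1547)
    (5,2) via y @ 0.8314  # hit
  → r_2 = 0.8314
beam 3: φ=0°, α=285°
  direction (0.2588, -0.9659); cell (5,3); t to first gridline: x 1.3523, y 0.7454 (then +3.8637 / +1.0353)
    (5,2) via y @ 0.7454  # hit
  → r_3 = 0.7454
beam 4: φ=45°, α=330°
  direction (0.8660, -0.5000); cell (5,3); t to first gridline: x 0.4041, y 1.4400 (then +1.1547 / +2.0000)
    (6,3) via x @ 0.4041
    (6,2) via y @ 1.4400
    (7,2) via x @ 1.5588
    (8,2) via x @ 2.7135  # hit
  → r_4 = 2.7135
beam 5: φ=90°, α=15°
  direction (0.9659, 0.2588); cell (5,3); t to first gridline: x 0.3623, y 1.0818 (then +1.0353 / +3.8637)
    (6,3) via x @ 0.3623
    (6,4) via y @ 1.0818  # hit
  → r_5 = 1.0818

ranges = [2.7819, 0.8314, 0.7454, 2.7135, 1.0818]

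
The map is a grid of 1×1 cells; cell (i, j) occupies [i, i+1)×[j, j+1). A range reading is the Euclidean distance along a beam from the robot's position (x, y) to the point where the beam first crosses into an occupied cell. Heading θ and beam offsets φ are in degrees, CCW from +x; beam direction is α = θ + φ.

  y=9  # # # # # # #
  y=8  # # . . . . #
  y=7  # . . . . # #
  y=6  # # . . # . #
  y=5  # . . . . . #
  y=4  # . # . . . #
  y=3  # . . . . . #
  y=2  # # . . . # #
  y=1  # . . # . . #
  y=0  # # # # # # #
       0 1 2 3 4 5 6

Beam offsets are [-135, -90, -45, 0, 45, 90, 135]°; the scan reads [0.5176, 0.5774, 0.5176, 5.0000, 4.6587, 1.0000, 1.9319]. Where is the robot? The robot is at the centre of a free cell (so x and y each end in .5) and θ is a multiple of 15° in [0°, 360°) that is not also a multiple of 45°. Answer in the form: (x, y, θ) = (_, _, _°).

Candidates: 32 free-cell centres × 16 headings = 512 poses. Raycast each; keep the one whose scan matches to 4 dp.
  (3.5, 8.5, 105°): beam 1 = 1.7321 ≠ 0.5176 ✗
  (3.5, 5.5, 15°): beam 1 = 1.0000 ≠ 0.5176 ✗
  (1.5, 3.5, 60°): beam 2 = 5.0000 ≠ 0.5774 ✗
  …
  (1.5, 3.5, 330°): r_1=0.5176, r_2=0.5774, r_3=0.5176, r_4=5.0000, r_5=4.6587, r_6=1.0000, r_7=1.9319 — all match ✓
Unique over the lattice → pose = (1.5, 3.5, 330°).

(x, y, θ) = (1.5, 3.5, 330°)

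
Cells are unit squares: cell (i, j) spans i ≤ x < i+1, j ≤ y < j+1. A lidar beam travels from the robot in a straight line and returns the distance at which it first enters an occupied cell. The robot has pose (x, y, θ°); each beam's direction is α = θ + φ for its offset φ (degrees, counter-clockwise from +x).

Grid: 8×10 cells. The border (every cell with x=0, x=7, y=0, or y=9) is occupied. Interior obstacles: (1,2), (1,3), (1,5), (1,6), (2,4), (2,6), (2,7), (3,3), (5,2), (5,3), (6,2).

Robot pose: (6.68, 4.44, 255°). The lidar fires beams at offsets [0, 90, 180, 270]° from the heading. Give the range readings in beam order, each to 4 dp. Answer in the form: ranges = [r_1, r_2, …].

beam 1: φ=0°, α=255°
  direction (-0.2588, -0.9659); cell (6,4); t to first gridline: x 2.6273, y 0.4555 (then +3.8637 / +1.0353)
    (6,3) via y @ 0.4555
    (6,2) via y @ 1.4908  # hit
  → r_1 = 1.4908
beam 2: φ=90°, α=345°
  direction (0.9659, -0.2588); cell (6,4); t to first gridline: x 0.3313, y 1.7000 (then +1.0353 / +3.8637)
    (7,4) via x @ 0.3313  # hit
  → r_2 = 0.3313
beam 3: φ=180°, α=75°
  direction (0.2588, 0.9659); cell (6,4); t to first gridline: x 1.2364, y 0.5798 (then +3.8637 / +1.0353)
    (6,5) via y @ 0.5798
    (7,5) via x @ 1.2364  # hit
  → r_3 = 1.2364
beam 4: φ=270°, α=165°
  direction (-0.9659, 0.2588); cell (6,4); t to first gridline: x 0.7040, y 2.1637 (then +1.0353 / +3.8637)
    (5,4) via x @ 0.7040
    (4,4) via x @ 1.7393
    (4,5) via y @ 2.1637
    (3,5) via x @ 2.7745
    (2,5) via x @ 3.8098
    (1,5) via x @ 4.8451  # hit
  → r_4 = 4.8451

ranges = [1.4908, 0.3313, 1.2364, 4.8451]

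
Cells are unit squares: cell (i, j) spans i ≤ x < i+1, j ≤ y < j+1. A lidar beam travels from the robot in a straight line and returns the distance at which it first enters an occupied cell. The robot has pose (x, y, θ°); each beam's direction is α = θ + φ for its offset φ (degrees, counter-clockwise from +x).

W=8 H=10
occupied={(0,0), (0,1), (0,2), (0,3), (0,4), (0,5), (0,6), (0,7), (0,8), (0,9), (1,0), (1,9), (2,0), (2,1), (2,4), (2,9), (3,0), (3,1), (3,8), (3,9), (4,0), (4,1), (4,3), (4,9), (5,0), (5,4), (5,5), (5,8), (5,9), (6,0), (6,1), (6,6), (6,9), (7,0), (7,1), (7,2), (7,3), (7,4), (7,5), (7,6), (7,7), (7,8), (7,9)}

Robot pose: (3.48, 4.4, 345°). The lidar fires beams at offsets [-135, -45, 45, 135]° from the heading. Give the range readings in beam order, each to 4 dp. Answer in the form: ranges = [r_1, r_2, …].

ranges = [0.5543, 1.0400, 1.7551, 4.9600]

beam 1: φ=-135°, α=210°
  cosα=-0.8660 sinα=-0.5000 | (3,4) | tMaxX 0.5543 tMaxY 0.8000 | tΔX 1.1547 tΔY 2.0000
    t=0.5543 [x] (2,4) — stop
  → r_1 = 0.5543
beam 2: φ=-45°, α=300°
  cosα=0.5000 sinα=-0.8660 | (3,4) | tMaxX 1.0400 tMaxY 0.4619 | tΔX 2.0000 tΔY 1.1547
    t=0.4619 [y] (3,3)
    t=1.0400 [x] (4,3) — stop
  → r_2 = 1.0400
beam 3: φ=45°, α=30°
  cosα=0.8660 sinα=0.5000 | (3,4) | tMaxX 0.6004 tMaxY 1.2000 | tΔX 1.1547 tΔY 2.0000
    t=0.6004 [x] (4,4)
    t=1.2000 [y] (4,5)
    t=1.7551 [x] (5,5) — stop
  → r_3 = 1.7551
beam 4: φ=135°, α=120°
  cosα=-0.5000 sinα=0.8660 | (3,4) | tMaxX 0.9600 tMaxY 0.6928 | tΔX 2.0000 tΔY 1.1547
    t=0.6928 [y] (3,5)
    t=0.9600 [x] (2,5)
    t=1.8475 [y] (2,6)
    t=2.9600 [x] (1,6)
    t=3.0022 [y] (1,7)
    t=4.1569 [y] (1,8)
    t=4.9600 [x] (0,8) — stop
  → r_4 = 4.9600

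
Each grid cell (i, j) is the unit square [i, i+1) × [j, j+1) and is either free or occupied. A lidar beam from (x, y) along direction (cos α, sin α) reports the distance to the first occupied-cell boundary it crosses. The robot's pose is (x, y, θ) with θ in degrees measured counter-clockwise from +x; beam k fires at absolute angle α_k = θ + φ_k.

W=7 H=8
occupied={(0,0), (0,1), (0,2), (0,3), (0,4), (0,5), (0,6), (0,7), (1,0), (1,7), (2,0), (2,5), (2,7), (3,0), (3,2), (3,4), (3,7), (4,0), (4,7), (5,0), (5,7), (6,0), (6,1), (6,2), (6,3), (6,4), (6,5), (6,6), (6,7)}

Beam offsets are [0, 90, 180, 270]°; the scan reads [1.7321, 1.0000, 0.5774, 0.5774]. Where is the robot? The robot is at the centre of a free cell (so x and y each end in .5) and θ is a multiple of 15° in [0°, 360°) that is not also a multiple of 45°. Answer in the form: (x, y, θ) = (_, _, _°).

(x, y, θ) = (1.5, 1.5, 30°)

The pose lattice has 27·16 = 432 candidates. Test each by forward raycasting.
  (5.5, 2.5, 105°): beam 1 = 4.6587 ≠ 1.7321 ✗
  (5.5, 1.5, 105°): beam 1 = 5.6940 ≠ 1.7321 ✗
  (3.5, 3.5, 210°): beam 1 = 2.8868 ≠ 1.7321 ✗
  …
  (1.5, 1.5, 30°): r_1=1.7321, r_2=1.0000, r_3=0.5774, r_4=0.5774 — all match ✓
Only this pose fits every beam.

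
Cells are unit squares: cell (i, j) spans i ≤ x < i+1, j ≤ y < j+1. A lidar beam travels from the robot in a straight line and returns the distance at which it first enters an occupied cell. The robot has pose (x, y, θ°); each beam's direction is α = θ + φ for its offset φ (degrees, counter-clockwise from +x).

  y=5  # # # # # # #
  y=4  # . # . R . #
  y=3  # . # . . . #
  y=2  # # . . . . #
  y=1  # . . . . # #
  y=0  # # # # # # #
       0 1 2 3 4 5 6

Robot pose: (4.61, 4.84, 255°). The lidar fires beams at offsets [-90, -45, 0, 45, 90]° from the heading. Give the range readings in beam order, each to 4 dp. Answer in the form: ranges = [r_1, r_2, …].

beam 1: φ=-90°, α=165°
  cosα=-0.9659 sinα=0.2588 | (4,4) | tMaxX 0.6315 tMaxY 0.6182 | tΔX 1.0353 tΔY 3.8637
    t=0.6182 [y] (4,5) — stop
  → r_1 = 0.6182
beam 2: φ=-45°, α=210°
  cosα=-0.8660 sinα=-0.5000 | (4,4) | tMaxX 0.7044 tMaxY 1.6800 | tΔX 1.1547 tΔY 2.0000
    t=0.7044 [x] (3,4)
    t=1.6800 [y] (3,3)
    t=1.8591 [x] (2,3) — stop
  → r_2 = 1.8591
beam 3: φ=0°, α=255°
  cosα=-0.2588 sinα=-0.9659 | (4,4) | tMaxX 2.3569 tMaxY 0.8696 | tΔX 3.8637 tΔY 1.0353
    t=0.8696 [y] (4,3)
    t=1.9049 [y] (4,2)
    t=2.3569 [x] (3,2)
    t=2.9402 [y] (3,1)
    t=3.9755 [y] (3,0) — stop
  → r_3 = 3.9755
beam 4: φ=45°, α=300°
  cosα=0.5000 sinα=-0.8660 | (4,4) | tMaxX 0.7800 tMaxY 0.9699 | tΔX 2.0000 tΔY 1.1547
    t=0.7800 [x] (5,4)
    t=0.9699 [y] (5,3)
    t=2.1246 [y] (5,2)
    t=2.7800 [x] (6,2) — stop
  → r_4 = 2.7800
beam 5: φ=90°, α=345°
  cosα=0.9659 sinα=-0.2588 | (4,4) | tMaxX 0.4038 tMaxY 3.2455 | tΔX 1.0353 tΔY 3.8637
    t=0.4038 [x] (5,4)
    t=1.4390 [x] (6,4) — stop
  → r_5 = 1.4390

ranges = [0.6182, 1.8591, 3.9755, 2.7800, 1.4390]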